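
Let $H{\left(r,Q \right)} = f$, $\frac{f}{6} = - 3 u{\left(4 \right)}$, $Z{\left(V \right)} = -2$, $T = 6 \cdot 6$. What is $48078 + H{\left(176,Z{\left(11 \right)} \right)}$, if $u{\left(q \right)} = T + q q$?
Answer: $47142$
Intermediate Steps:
$T = 36$
$u{\left(q \right)} = 36 + q^{2}$ ($u{\left(q \right)} = 36 + q q = 36 + q^{2}$)
$f = -936$ ($f = 6 \left(- 3 \left(36 + 4^{2}\right)\right) = 6 \left(- 3 \left(36 + 16\right)\right) = 6 \left(\left(-3\right) 52\right) = 6 \left(-156\right) = -936$)
$H{\left(r,Q \right)} = -936$
$48078 + H{\left(176,Z{\left(11 \right)} \right)} = 48078 - 936 = 47142$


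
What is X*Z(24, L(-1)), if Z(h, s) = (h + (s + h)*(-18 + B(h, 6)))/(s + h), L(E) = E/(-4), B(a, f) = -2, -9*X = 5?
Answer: 9220/873 ≈ 10.561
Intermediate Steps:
X = -5/9 (X = -⅑*5 = -5/9 ≈ -0.55556)
L(E) = -E/4 (L(E) = E*(-¼) = -E/4)
Z(h, s) = (-20*s - 19*h)/(h + s) (Z(h, s) = (h + (s + h)*(-18 - 2))/(s + h) = (h + (h + s)*(-20))/(h + s) = (h + (-20*h - 20*s))/(h + s) = (-20*s - 19*h)/(h + s))
X*Z(24, L(-1)) = -5*(-(-5)*(-1) - 19*24)/(9*(24 - ¼*(-1))) = -5*(-20*¼ - 456)/(9*(24 + ¼)) = -5*(-5 - 456)/(9*97/4) = -20*(-461)/873 = -5/9*(-1844/97) = 9220/873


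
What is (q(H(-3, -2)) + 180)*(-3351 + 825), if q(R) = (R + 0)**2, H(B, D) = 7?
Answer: -578454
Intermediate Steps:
q(R) = R**2
(q(H(-3, -2)) + 180)*(-3351 + 825) = (7**2 + 180)*(-3351 + 825) = (49 + 180)*(-2526) = 229*(-2526) = -578454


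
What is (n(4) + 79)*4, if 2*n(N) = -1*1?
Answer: 314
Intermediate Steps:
n(N) = -½ (n(N) = (-1*1)/2 = (½)*(-1) = -½)
(n(4) + 79)*4 = (-½ + 79)*4 = (157/2)*4 = 314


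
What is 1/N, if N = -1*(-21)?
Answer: 1/21 ≈ 0.047619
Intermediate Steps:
N = 21
1/N = 1/21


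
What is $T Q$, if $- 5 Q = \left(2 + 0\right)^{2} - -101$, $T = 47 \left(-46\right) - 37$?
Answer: $46179$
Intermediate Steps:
$T = -2199$ ($T = -2162 - 37 = -2199$)
$Q = -21$ ($Q = - \frac{\left(2 + 0\right)^{2} - -101}{5} = - \frac{2^{2} + 101}{5} = - \frac{4 + 101}{5} = \left(- \frac{1}{5}\right) 105 = -21$)
$T Q = \left(-2199\right) \left(-21\right) = 46179$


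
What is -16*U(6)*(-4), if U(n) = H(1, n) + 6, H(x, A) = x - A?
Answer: 64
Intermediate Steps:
U(n) = 7 - n (U(n) = (1 - n) + 6 = 7 - n)
-16*U(6)*(-4) = -16*(7 - 1*6)*(-4) = -16*(7 - 6)*(-4) = -16*1*(-4) = -16*(-4) = 64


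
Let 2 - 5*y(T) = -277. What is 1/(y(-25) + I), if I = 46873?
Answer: 5/234644 ≈ 2.1309e-5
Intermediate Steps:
y(T) = 279/5 (y(T) = 2/5 - 1/5*(-277) = 2/5 + 277/5 = 279/5)
1/(y(-25) + I) = 1/(279/5 + 46873) = 1/(234644/5) = 5/234644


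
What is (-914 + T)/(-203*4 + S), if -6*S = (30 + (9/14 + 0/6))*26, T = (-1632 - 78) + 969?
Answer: 23170/13227 ≈ 1.7517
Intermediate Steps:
T = -741 (T = -1710 + 969 = -741)
S = -1859/14 (S = -(30 + (9/14 + 0/6))*26/6 = -(30 + (9*(1/14) + 0*(⅙)))*26/6 = -(30 + (9/14 + 0))*26/6 = -(30 + 9/14)*26/6 = -143*26/28 = -⅙*5577/7 = -1859/14 ≈ -132.79)
(-914 + T)/(-203*4 + S) = (-914 - 741)/(-203*4 - 1859/14) = -1655/(-812 - 1859/14) = -1655/(-13227/14) = -1655*(-14/13227) = 23170/13227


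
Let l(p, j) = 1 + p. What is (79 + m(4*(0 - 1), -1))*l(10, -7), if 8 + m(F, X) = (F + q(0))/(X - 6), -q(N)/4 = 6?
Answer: 825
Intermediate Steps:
q(N) = -24 (q(N) = -4*6 = -24)
m(F, X) = -8 + (-24 + F)/(-6 + X) (m(F, X) = -8 + (F - 24)/(X - 6) = -8 + (-24 + F)/(-6 + X))
(79 + m(4*(0 - 1), -1))*l(10, -7) = (79 + (24 + 4*(0 - 1) - 8*(-1))/(-6 - 1))*(1 + 10) = (79 + (24 + 4*(-1) + 8)/(-7))*11 = (79 - (24 - 4 + 8)/7)*11 = (79 - 1/7*28)*11 = (79 - 4)*11 = 75*11 = 825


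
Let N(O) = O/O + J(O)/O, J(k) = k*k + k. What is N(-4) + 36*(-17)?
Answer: -614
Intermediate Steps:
J(k) = k + k**2 (J(k) = k**2 + k = k + k**2)
N(O) = 2 + O (N(O) = O/O + (O*(1 + O))/O = 1 + (1 + O) = 2 + O)
N(-4) + 36*(-17) = (2 - 4) + 36*(-17) = -2 - 612 = -614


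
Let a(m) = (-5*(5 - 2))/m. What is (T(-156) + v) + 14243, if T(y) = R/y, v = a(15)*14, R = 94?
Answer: 1109815/78 ≈ 14228.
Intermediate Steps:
a(m) = -15/m (a(m) = (-5*3)/m = -15/m)
v = -14 (v = -15/15*14 = -15*1/15*14 = -1*14 = -14)
T(y) = 94/y
(T(-156) + v) + 14243 = (94/(-156) - 14) + 14243 = (94*(-1/156) - 14) + 14243 = (-47/78 - 14) + 14243 = -1139/78 + 14243 = 1109815/78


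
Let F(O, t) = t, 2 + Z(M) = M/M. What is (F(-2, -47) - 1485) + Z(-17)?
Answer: -1533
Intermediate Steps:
Z(M) = -1 (Z(M) = -2 + M/M = -2 + 1 = -1)
(F(-2, -47) - 1485) + Z(-17) = (-47 - 1485) - 1 = -1532 - 1 = -1533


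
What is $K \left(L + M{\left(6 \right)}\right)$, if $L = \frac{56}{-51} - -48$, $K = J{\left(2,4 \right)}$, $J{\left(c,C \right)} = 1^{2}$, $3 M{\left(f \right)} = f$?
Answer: $\frac{2494}{51} \approx 48.902$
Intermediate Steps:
$M{\left(f \right)} = \frac{f}{3}$
$J{\left(c,C \right)} = 1$
$K = 1$
$L = \frac{2392}{51}$ ($L = 56 \left(- \frac{1}{51}\right) + 48 = - \frac{56}{51} + 48 = \frac{2392}{51} \approx 46.902$)
$K \left(L + M{\left(6 \right)}\right) = 1 \left(\frac{2392}{51} + \frac{1}{3} \cdot 6\right) = 1 \left(\frac{2392}{51} + 2\right) = 1 \cdot \frac{2494}{51} = \frac{2494}{51}$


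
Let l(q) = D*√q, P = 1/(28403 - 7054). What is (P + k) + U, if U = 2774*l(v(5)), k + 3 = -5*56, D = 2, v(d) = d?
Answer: -6041766/21349 + 5548*√5 ≈ 12123.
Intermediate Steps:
k = -283 (k = -3 - 5*56 = -3 - 280 = -283)
P = 1/21349 ≈ 4.6841e-5
l(q) = 2*√q
U = 5548*√5 (U = 2774*(2*√5) = 5548*√5 ≈ 12406.)
(P + k) + U = (1/21349 - 283) + 5548*√5 = -6041766/21349 + 5548*√5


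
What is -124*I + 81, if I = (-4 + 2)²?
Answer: -415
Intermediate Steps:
I = 4 (I = (-2)² = 4)
-124*I + 81 = -124*4 + 81 = -496 + 81 = -415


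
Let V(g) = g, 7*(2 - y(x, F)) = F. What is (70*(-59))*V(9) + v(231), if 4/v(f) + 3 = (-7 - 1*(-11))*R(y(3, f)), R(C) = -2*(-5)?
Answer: -1375286/37 ≈ -37170.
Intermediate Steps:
y(x, F) = 2 - F/7
R(C) = 10
v(f) = 4/37 (v(f) = 4/(-3 + (-7 - 1*(-11))*10) = 4/(-3 + (-7 + 11)*10) = 4/(-3 + 4*10) = 4/(-3 + 40) = 4/37)
(70*(-59))*V(9) + v(231) = (70*(-59))*9 + 4/37 = -4130*9 + 4/37 = -37170 + 4/37 = -1375286/37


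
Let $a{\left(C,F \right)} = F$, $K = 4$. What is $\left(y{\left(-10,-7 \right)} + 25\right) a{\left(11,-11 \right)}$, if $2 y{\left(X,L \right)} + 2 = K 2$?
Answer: $-308$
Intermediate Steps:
$y{\left(X,L \right)} = 3$ ($y{\left(X,L \right)} = -1 + \frac{4 \cdot 2}{2} = -1 + \frac{1}{2} \cdot 8 = -1 + 4 = 3$)
$\left(y{\left(-10,-7 \right)} + 25\right) a{\left(11,-11 \right)} = \left(3 + 25\right) \left(-11\right) = 28 \left(-11\right) = -308$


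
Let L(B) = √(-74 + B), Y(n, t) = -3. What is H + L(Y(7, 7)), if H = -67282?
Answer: -67282 + I*√77 ≈ -67282.0 + 8.775*I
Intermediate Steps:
H + L(Y(7, 7)) = -67282 + √(-74 - 3) = -67282 + √(-77) = -67282 + I*√77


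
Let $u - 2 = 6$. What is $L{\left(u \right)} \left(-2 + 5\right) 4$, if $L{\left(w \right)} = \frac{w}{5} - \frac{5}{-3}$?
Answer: $\frac{196}{5} \approx 39.2$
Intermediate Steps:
$u = 8$ ($u = 2 + 6 = 8$)
$L{\left(w \right)} = \frac{5}{3} + \frac{w}{5}$ ($L{\left(w \right)} = w \frac{1}{5} - - \frac{5}{3} = \frac{w}{5} + \frac{5}{3} = \frac{5}{3} + \frac{w}{5}$)
$L{\left(u \right)} \left(-2 + 5\right) 4 = \left(\frac{5}{3} + \frac{1}{5} \cdot 8\right) \left(-2 + 5\right) 4 = \left(\frac{5}{3} + \frac{8}{5}\right) 3 \cdot 4 = \frac{49}{15} \cdot 12 = \frac{196}{5}$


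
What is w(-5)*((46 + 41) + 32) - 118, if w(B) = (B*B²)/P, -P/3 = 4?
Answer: 13459/12 ≈ 1121.6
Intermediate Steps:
P = -12 (P = -3*4 = -12)
w(B) = -B³/12 (w(B) = (B*B²)/(-12) = B³*(-1/12) = -B³/12)
w(-5)*((46 + 41) + 32) - 118 = (-1/12*(-5)³)*((46 + 41) + 32) - 118 = (-1/12*(-125))*(87 + 32) - 118 = (125/12)*119 - 118 = 14875/12 - 118 = 13459/12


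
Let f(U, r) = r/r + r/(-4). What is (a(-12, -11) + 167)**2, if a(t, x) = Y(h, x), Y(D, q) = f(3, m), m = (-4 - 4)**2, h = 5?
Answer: 23104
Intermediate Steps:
m = 64 (m = (-8)**2 = 64)
f(U, r) = 1 - r/4 (f(U, r) = 1 + r*(-1/4) = 1 - r/4)
Y(D, q) = -15 (Y(D, q) = 1 - 1/4*64 = 1 - 16 = -15)
a(t, x) = -15
(a(-12, -11) + 167)**2 = (-15 + 167)**2 = 152**2 = 23104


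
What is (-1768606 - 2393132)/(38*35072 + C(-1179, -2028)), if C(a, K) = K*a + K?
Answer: -2080869/1860860 ≈ -1.1182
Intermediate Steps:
C(a, K) = K + K*a
(-1768606 - 2393132)/(38*35072 + C(-1179, -2028)) = (-1768606 - 2393132)/(38*35072 - 2028*(1 - 1179)) = -4161738/(1332736 - 2028*(-1178)) = -4161738/(1332736 + 2388984) = -4161738/3721720 = -4161738*1/3721720 = -2080869/1860860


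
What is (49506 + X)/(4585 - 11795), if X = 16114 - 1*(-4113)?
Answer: -69733/7210 ≈ -9.6717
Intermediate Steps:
X = 20227 (X = 16114 + 4113 = 20227)
(49506 + X)/(4585 - 11795) = (49506 + 20227)/(4585 - 11795) = 69733/(-7210) = 69733*(-1/7210) = -69733/7210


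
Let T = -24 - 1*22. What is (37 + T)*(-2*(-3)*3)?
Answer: -162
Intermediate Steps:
T = -46 (T = -24 - 22 = -46)
(37 + T)*(-2*(-3)*3) = (37 - 46)*(-2*(-3)*3) = -54*3 = -9*18 = -162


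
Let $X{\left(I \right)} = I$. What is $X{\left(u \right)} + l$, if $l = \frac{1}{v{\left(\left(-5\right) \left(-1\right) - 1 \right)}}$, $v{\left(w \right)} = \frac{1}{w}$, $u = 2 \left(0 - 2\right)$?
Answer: $0$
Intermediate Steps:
$u = -4$ ($u = 2 \left(-2\right) = -4$)
$l = 4$ ($l = \frac{1}{\frac{1}{\left(-5\right) \left(-1\right) - 1}} = \frac{1}{\frac{1}{5 - 1}} = \frac{1}{\frac{1}{4}} = 4$)
$X{\left(u \right)} + l = -4 + 4 = 0$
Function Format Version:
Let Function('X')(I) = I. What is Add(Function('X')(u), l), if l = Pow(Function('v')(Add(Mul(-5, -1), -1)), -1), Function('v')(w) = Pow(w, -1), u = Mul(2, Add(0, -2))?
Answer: 0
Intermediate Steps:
u = -4 (u = Mul(2, -2) = -4)
l = 4 (l = Pow(Pow(Add(Mul(-5, -1), -1), -1), -1) = Pow(Pow(Add(5, -1), -1), -1) = Pow(Pow(4, -1), -1) = Pow(Rational(1, 4), -1) = 4)
Add(Function('X')(u), l) = Add(-4, 4) = 0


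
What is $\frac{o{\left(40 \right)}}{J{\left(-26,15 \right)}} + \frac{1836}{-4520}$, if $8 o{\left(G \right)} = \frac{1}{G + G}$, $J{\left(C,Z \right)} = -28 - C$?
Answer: $- \frac{11773}{28928} \approx -0.40698$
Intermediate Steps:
$o{\left(G \right)} = \frac{1}{16 G}$ ($o{\left(G \right)} = \frac{1}{8 \left(G + G\right)} = \frac{1}{8 \cdot 2 G} = \frac{\frac{1}{2} \frac{1}{G}}{8} = \frac{1}{16 G}$)
$\frac{o{\left(40 \right)}}{J{\left(-26,15 \right)}} + \frac{1836}{-4520} = \frac{\frac{1}{16} \cdot \frac{1}{40}}{-28 - -26} + \frac{1836}{-4520} = \frac{\frac{1}{16} \cdot \frac{1}{40}}{-28 + 26} + 1836 \left(- \frac{1}{4520}\right) = \frac{1}{640 \left(-2\right)} - \frac{459}{1130} = \frac{1}{640} \left(- \frac{1}{2}\right) - \frac{459}{1130} = - \frac{1}{1280} - \frac{459}{1130} = - \frac{11773}{28928}$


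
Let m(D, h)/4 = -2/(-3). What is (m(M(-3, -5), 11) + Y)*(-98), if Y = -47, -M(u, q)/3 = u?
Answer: 13034/3 ≈ 4344.7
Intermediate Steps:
M(u, q) = -3*u
m(D, h) = 8/3 (m(D, h) = 4*(-2/(-3)) = 4*(-2*(-⅓)) = 4*(⅔) = 8/3)
(m(M(-3, -5), 11) + Y)*(-98) = (8/3 - 47)*(-98) = -133/3*(-98) = 13034/3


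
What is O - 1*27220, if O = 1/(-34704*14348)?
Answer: -13553736042241/497932992 ≈ -27220.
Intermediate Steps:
O = -1/497932992 (O = -1/34704*1/14348 = -1/497932992 ≈ -2.0083e-9)
O - 1*27220 = -1/497932992 - 1*27220 = -1/497932992 - 27220 = -13553736042241/497932992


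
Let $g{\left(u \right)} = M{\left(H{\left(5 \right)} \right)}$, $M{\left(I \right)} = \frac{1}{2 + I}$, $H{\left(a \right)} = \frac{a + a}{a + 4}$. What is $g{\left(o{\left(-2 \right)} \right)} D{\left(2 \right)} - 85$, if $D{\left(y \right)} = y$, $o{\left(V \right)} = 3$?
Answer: $- \frac{1181}{14} \approx -84.357$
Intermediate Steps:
$H{\left(a \right)} = \frac{2 a}{4 + a}$
$g{\left(u \right)} = \frac{9}{28}$ ($g{\left(u \right)} = \frac{1}{2 + 2 \cdot 5 \frac{1}{4 + 5}} = \frac{1}{2 + 2 \cdot 5 \cdot \frac{1}{9}} = \frac{1}{2 + \frac{10}{9}} = \frac{1}{\frac{28}{9}} = \frac{9}{28}$)
$g{\left(o{\left(-2 \right)} \right)} D{\left(2 \right)} - 85 = \frac{9}{28} \cdot 2 - 85 = \frac{9}{14} - 85 = - \frac{1181}{14}$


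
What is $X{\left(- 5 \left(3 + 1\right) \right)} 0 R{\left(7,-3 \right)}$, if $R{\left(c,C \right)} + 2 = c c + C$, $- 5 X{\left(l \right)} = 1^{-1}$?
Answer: $0$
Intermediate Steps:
$X{\left(l \right)} = - \frac{1}{5}$ ($X{\left(l \right)} = - \frac{1}{5 \cdot 1} = \left(- \frac{1}{5}\right) 1 = - \frac{1}{5}$)
$R{\left(c,C \right)} = -2 + C + c^{2}$ ($R{\left(c,C \right)} = -2 + \left(c c + C\right) = -2 + \left(c^{2} + C\right) = -2 + \left(C + c^{2}\right) = -2 + C + c^{2}$)
$X{\left(- 5 \left(3 + 1\right) \right)} 0 R{\left(7,-3 \right)} = \left(- \frac{1}{5}\right) 0 \left(-2 - 3 + 7^{2}\right) = 0 \left(-2 - 3 + 49\right) = 0 \cdot 44 = 0$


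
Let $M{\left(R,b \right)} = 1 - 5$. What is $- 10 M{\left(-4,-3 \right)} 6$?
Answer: $240$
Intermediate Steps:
$M{\left(R,b \right)} = -4$ ($M{\left(R,b \right)} = 1 - 5 = -4$)
$- 10 M{\left(-4,-3 \right)} 6 = \left(-10\right) \left(-4\right) 6 = 40 \cdot 6 = 240$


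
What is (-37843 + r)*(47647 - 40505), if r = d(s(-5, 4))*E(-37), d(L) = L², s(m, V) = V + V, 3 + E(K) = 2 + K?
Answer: -287644050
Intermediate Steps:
E(K) = -1 + K (E(K) = -3 + (2 + K) = -1 + K)
s(m, V) = 2*V
r = -2432 (r = (2*4)²*(-1 - 37) = 8²*(-38) = 64*(-38) = -2432)
(-37843 + r)*(47647 - 40505) = (-37843 - 2432)*(47647 - 40505) = -40275*7142 = -287644050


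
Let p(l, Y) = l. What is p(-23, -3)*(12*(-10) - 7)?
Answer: 2921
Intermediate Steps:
p(-23, -3)*(12*(-10) - 7) = -23*(12*(-10) - 7) = -23*(-120 - 7) = -23*(-127) = 2921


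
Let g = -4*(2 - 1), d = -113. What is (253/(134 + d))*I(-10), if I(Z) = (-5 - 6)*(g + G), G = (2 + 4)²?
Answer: -89056/21 ≈ -4240.8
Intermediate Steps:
G = 36 (G = 6² = 36)
g = -4 (g = -4*1 = -4)
I(Z) = -352 (I(Z) = (-5 - 6)*(-4 + 36) = -11*32 = -352)
(253/(134 + d))*I(-10) = (253/(134 - 113))*(-352) = (253/21)*(-352) = -89056/21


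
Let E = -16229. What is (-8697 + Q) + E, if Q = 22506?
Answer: -2420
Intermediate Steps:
(-8697 + Q) + E = (-8697 + 22506) - 16229 = 13809 - 16229 = -2420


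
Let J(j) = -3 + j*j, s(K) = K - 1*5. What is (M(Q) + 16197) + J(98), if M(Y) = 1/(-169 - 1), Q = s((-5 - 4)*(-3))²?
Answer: 4385659/170 ≈ 25798.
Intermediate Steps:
s(K) = -5 + K (s(K) = K - 5 = -5 + K)
Q = 484 (Q = (-5 + (-5 - 4)*(-3))² = (-5 - 9*(-3))² = (-5 + 27)² = 22² = 484)
M(Y) = -1/170 (M(Y) = 1/(-170) = -1/170)
J(j) = -3 + j²
(M(Q) + 16197) + J(98) = (-1/170 + 16197) + (-3 + 98²) = 2753489/170 + (-3 + 9604) = 2753489/170 + 9601 = 4385659/170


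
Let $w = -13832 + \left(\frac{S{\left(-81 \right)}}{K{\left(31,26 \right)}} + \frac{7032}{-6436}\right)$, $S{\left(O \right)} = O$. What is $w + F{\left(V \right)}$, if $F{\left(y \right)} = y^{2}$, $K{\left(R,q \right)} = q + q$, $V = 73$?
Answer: $- \frac{711650749}{83668} \approx -8505.7$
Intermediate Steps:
$K{\left(R,q \right)} = 2 q$
$w = - \frac{1157517521}{83668}$ ($w = -13832 + \left(- \frac{81}{2 \cdot 26} + \frac{7032}{-6436}\right) = -13832 + \left(- \frac{81}{52} + 7032 \left(- \frac{1}{6436}\right)\right) = -13832 - \frac{221745}{83668} = - \frac{1157517521}{83668} \approx -13835.0$)
$w + F{\left(V \right)} = - \frac{1157517521}{83668} + 73^{2} = - \frac{1157517521}{83668} + 5329 = - \frac{711650749}{83668}$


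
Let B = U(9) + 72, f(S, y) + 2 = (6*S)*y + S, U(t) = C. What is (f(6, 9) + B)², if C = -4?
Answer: 156816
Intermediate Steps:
U(t) = -4
f(S, y) = -2 + S + 6*S*y (f(S, y) = -2 + ((6*S)*y + S) = -2 + (6*S*y + S) = -2 + (S + 6*S*y) = -2 + S + 6*S*y)
B = 68 (B = -4 + 72 = 68)
(f(6, 9) + B)² = ((-2 + 6 + 6*6*9) + 68)² = ((-2 + 6 + 324) + 68)² = (328 + 68)² = 396² = 156816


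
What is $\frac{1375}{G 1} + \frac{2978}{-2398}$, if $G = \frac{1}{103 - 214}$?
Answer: $- \frac{182998864}{1199} \approx -1.5263 \cdot 10^{5}$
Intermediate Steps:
$G = - \frac{1}{111}$ ($G = \frac{1}{-111} = - \frac{1}{111} \approx -0.009009$)
$\frac{1375}{G 1} + \frac{2978}{-2398} = \frac{1375}{\left(- \frac{1}{111}\right) 1} + \frac{2978}{-2398} = \frac{1375}{- \frac{1}{111}} + 2978 \left(- \frac{1}{2398}\right) = 1375 \left(-111\right) - \frac{1489}{1199} = -152625 - \frac{1489}{1199} = - \frac{182998864}{1199}$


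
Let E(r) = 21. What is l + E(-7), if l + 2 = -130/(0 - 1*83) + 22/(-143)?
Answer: 22025/1079 ≈ 20.412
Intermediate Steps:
l = -634/1079 (l = -2 + (-130/(0 - 1*83) + 22/(-143)) = -2 + (-130/(0 - 83) + 22*(-1/143)) = -2 + (-130/(-83) - 2/13) = -2 + (-130*(-1/83) - 2/13) = -2 + (130/83 - 2/13) = -2 + 1524/1079 = -634/1079 ≈ -0.58758)
l + E(-7) = -634/1079 + 21 = 22025/1079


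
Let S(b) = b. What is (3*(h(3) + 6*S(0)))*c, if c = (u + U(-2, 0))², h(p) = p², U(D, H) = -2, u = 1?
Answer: 27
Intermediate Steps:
c = 1 (c = (1 - 2)² = (-1)² = 1)
(3*(h(3) + 6*S(0)))*c = (3*(3² + 6*0))*1 = (3*(9 + 0))*1 = (3*9)*1 = 27*1 = 27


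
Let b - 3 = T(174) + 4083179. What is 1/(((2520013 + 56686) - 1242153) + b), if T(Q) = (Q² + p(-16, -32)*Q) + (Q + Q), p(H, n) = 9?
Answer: 1/5449918 ≈ 1.8349e-7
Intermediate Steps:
T(Q) = Q² + 11*Q (T(Q) = (Q² + 9*Q) + (Q + Q) = (Q² + 9*Q) + 2*Q = Q² + 11*Q)
b = 4115372 (b = 3 + (174*(11 + 174) + 4083179) = 3 + (174*185 + 4083179) = 3 + (32190 + 4083179) = 3 + 4115369 = 4115372)
1/(((2520013 + 56686) - 1242153) + b) = 1/(((2520013 + 56686) - 1242153) + 4115372) = 1/((2576699 - 1242153) + 4115372) = 1/(1334546 + 4115372) = 1/5449918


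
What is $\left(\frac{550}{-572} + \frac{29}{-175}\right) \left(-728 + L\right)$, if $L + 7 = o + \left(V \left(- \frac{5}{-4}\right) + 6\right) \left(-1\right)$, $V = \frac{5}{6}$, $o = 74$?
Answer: $\frac{82233257}{109200} \approx 753.05$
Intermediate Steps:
$V = \frac{5}{6}$ ($V = 5 \cdot \frac{1}{6} = \frac{5}{6} \approx 0.83333$)
$L = \frac{1439}{24}$ ($L = -7 + \left(74 + \left(\frac{5 \left(- \frac{5}{-4}\right)}{6} + 6\right) \left(-1\right)\right) = -7 + \left(74 + \left(\frac{5 \left(\left(-5\right) \left(- \frac{1}{4}\right)\right)}{6} + 6\right) \left(-1\right)\right) = -7 + \left(74 + \left(\frac{5}{6} \cdot \frac{5}{4} + 6\right) \left(-1\right)\right) = -7 + \left(74 + \left(\frac{25}{24} + 6\right) \left(-1\right)\right) = -7 + \left(74 + \frac{169}{24} \left(-1\right)\right) = -7 + \left(74 - \frac{169}{24}\right) = -7 + \frac{1607}{24} = \frac{1439}{24} \approx 59.958$)
$\left(\frac{550}{-572} + \frac{29}{-175}\right) \left(-728 + L\right) = \left(\frac{550}{-572} + \frac{29}{-175}\right) \left(-728 + \frac{1439}{24}\right) = \left(550 \left(- \frac{1}{572}\right) + 29 \left(- \frac{1}{175}\right)\right) \left(- \frac{16033}{24}\right) = \left(- \frac{25}{26} - \frac{29}{175}\right) \left(- \frac{16033}{24}\right) = \left(- \frac{5129}{4550}\right) \left(- \frac{16033}{24}\right) = \frac{82233257}{109200}$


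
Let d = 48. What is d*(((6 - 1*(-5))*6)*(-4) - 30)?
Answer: -14112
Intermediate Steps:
d*(((6 - 1*(-5))*6)*(-4) - 30) = 48*(((6 - 1*(-5))*6)*(-4) - 30) = 48*(((6 + 5)*6)*(-4) - 30) = 48*((11*6)*(-4) - 30) = 48*(66*(-4) - 30) = 48*(-264 - 30) = 48*(-294) = -14112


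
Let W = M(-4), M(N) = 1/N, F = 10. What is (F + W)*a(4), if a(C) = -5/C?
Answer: -195/16 ≈ -12.188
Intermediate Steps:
M(N) = 1/N
W = -¼ (W = 1/(-4) = -¼ ≈ -0.25000)
(F + W)*a(4) = (10 - ¼)*(-5/4) = 39*(-5*¼)/4 = (39/4)*(-5/4) = -195/16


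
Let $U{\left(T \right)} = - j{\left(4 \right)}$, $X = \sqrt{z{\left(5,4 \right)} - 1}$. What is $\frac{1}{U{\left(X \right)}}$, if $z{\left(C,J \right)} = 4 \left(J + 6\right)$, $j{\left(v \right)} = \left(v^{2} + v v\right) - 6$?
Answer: $- \frac{1}{26} \approx -0.038462$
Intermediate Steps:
$j{\left(v \right)} = -6 + 2 v^{2}$ ($j{\left(v \right)} = \left(v^{2} + v^{2}\right) - 6 = 2 v^{2} - 6 = -6 + 2 v^{2}$)
$z{\left(C,J \right)} = 24 + 4 J$ ($z{\left(C,J \right)} = 4 \left(6 + J\right) = 24 + 4 J$)
$X = \sqrt{39}$ ($X = \sqrt{\left(24 + 4 \cdot 4\right) - 1} = \sqrt{\left(24 + 16\right) - 1} = \sqrt{40 - 1} = \sqrt{39} \approx 6.245$)
$U{\left(T \right)} = -26$ ($U{\left(T \right)} = - (-6 + 2 \cdot 4^{2}) = - (-6 + 2 \cdot 16) = - (-6 + 32) = \left(-1\right) 26 = -26$)
$\frac{1}{U{\left(X \right)}} = \frac{1}{-26} = - \frac{1}{26}$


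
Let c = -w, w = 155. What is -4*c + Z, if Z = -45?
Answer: 575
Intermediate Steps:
c = -155 (c = -1*155 = -155)
-4*c + Z = -4*(-155) - 45 = 620 - 45 = 575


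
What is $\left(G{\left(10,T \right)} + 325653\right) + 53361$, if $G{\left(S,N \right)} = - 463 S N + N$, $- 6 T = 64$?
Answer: $428390$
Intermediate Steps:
$T = - \frac{32}{3}$ ($T = \left(- \frac{1}{6}\right) 64 = - \frac{32}{3} \approx -10.667$)
$G{\left(S,N \right)} = N - 463 N S$ ($G{\left(S,N \right)} = - 463 N S + N = N - 463 N S$)
$\left(G{\left(10,T \right)} + 325653\right) + 53361 = \left(- \frac{32 \left(1 - 4630\right)}{3} + 325653\right) + 53361 = \left(\left(- \frac{32}{3}\right) \left(-4629\right) + 325653\right) + 53361 = \left(49376 + 325653\right) + 53361 = 375029 + 53361 = 428390$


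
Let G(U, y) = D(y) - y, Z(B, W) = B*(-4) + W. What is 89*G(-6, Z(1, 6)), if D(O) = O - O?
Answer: -178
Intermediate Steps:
D(O) = 0
Z(B, W) = W - 4*B (Z(B, W) = -4*B + W = W - 4*B)
G(U, y) = -y (G(U, y) = 0 - y = -y)
89*G(-6, Z(1, 6)) = 89*(-(6 - 4*1)) = 89*(-(6 - 4)) = 89*(-1*2) = 89*(-2) = -178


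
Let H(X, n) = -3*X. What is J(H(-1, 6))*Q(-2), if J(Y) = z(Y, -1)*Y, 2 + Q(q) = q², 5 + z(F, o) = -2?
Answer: -42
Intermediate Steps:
z(F, o) = -7 (z(F, o) = -5 - 2 = -7)
Q(q) = -2 + q²
J(Y) = -7*Y
J(H(-1, 6))*Q(-2) = (-(-21)*(-1))*(-2 + (-2)²) = (-7*3)*(-2 + 4) = -21*2 = -42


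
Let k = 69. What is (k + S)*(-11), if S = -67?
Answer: -22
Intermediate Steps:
(k + S)*(-11) = (69 - 67)*(-11) = 2*(-11) = -22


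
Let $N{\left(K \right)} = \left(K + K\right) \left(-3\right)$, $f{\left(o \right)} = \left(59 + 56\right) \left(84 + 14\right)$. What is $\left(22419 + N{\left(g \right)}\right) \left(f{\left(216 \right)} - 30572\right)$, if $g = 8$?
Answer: $-431805042$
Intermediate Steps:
$f{\left(o \right)} = 11270$ ($f{\left(o \right)} = 115 \cdot 98 = 11270$)
$N{\left(K \right)} = - 6 K$ ($N{\left(K \right)} = 2 K \left(-3\right) = - 6 K$)
$\left(22419 + N{\left(g \right)}\right) \left(f{\left(216 \right)} - 30572\right) = \left(22419 - 48\right) \left(11270 - 30572\right) = \left(22419 - 48\right) \left(-19302\right) = 22371 \left(-19302\right) = -431805042$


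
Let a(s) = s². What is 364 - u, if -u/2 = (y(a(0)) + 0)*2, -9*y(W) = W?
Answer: 364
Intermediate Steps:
y(W) = -W/9
u = 0 (u = -2*(-⅑*0² + 0)*2 = -2*(-⅑*0 + 0)*2 = -2*(0 + 0)*2 = -0*2 = -2*0 = 0)
364 - u = 364 - 1*0 = 364 + 0 = 364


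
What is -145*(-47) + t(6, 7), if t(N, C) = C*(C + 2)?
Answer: 6878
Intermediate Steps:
t(N, C) = C*(2 + C)
-145*(-47) + t(6, 7) = -145*(-47) + 7*(2 + 7) = 6815 + 7*9 = 6815 + 63 = 6878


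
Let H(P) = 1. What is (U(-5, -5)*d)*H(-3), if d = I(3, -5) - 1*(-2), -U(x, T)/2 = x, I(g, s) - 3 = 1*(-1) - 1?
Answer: 30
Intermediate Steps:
I(g, s) = 1 (I(g, s) = 3 + (1*(-1) - 1) = 3 + (-1 - 1) = 3 - 2 = 1)
U(x, T) = -2*x
d = 3 (d = 1 - 1*(-2) = 1 + 2 = 3)
(U(-5, -5)*d)*H(-3) = (-2*(-5)*3)*1 = (10*3)*1 = 30*1 = 30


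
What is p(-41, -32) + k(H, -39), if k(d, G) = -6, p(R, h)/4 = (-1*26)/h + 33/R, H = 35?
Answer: -979/164 ≈ -5.9695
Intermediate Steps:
p(R, h) = -104/h + 132/R (p(R, h) = 4*((-1*26)/h + 33/R) = 4*(-26/h + 33/R) = -104/h + 132/R)
p(-41, -32) + k(H, -39) = (-104/(-32) + 132/(-41)) - 6 = (-104*(-1/32) + 132*(-1/41)) - 6 = (13/4 - 132/41) - 6 = 5/164 - 6 = -979/164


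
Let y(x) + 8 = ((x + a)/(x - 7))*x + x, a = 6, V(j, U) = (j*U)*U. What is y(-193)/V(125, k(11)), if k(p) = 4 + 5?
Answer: -76291/2025000 ≈ -0.037675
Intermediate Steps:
k(p) = 9
V(j, U) = j*U² (V(j, U) = (U*j)*U = j*U²)
y(x) = -8 + x + x*(6 + x)/(-7 + x) (y(x) = -8 + (((x + 6)/(x - 7))*x + x) = -8 + (((6 + x)/(-7 + x))*x + x) = -8 + (x*(6 + x)/(-7 + x) + x) = -8 + (x + x*(6 + x)/(-7 + x)) = -8 + x + x*(6 + x)/(-7 + x))
y(-193)/V(125, k(11)) = ((56 - 9*(-193) + 2*(-193)²)/(-7 - 193))/((125*9²)) = ((56 + 1737 + 2*37249)/(-200))/((125*81)) = -(56 + 1737 + 74498)/200/10125 = -1/200*76291*(1/10125) = -76291/200*1/10125 = -76291/2025000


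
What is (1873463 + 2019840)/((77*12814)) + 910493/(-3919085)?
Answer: 14359821975501/3866874949630 ≈ 3.7135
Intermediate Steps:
(1873463 + 2019840)/((77*12814)) + 910493/(-3919085) = 3893303/986678 + 910493*(-1/3919085) = 3893303*(1/986678) - 910493/3919085 = 3893303/986678 - 910493/3919085 = 14359821975501/3866874949630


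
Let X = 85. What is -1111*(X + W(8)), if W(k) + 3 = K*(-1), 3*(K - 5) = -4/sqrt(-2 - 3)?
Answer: -85547 + 4444*I*sqrt(5)/15 ≈ -85547.0 + 662.47*I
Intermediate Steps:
K = 5 + 4*I*sqrt(5)/15 (K = 5 + (-4/sqrt(-2 - 3))/3 = 5 + (-4*(-I*sqrt(5)/5))/3 = 5 + (-(-4)*I*sqrt(5)/5)/3 = 5 + (4*I*sqrt(5)/5)/3 = 5 + 4*I*sqrt(5)/15 ≈ 5.0 + 0.59628*I)
W(k) = -8 - 4*I*sqrt(5)/15 (W(k) = -3 + (5 + 4*I*sqrt(5)/15)*(-1) = -3 + (-5 - 4*I*sqrt(5)/15) = -8 - 4*I*sqrt(5)/15)
-1111*(X + W(8)) = -1111*(85 + (-8 - 4*I*sqrt(5)/15)) = -1111*(77 - 4*I*sqrt(5)/15) = -85547 + 4444*I*sqrt(5)/15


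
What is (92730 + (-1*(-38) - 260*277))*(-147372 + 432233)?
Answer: 5910296028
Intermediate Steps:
(92730 + (-1*(-38) - 260*277))*(-147372 + 432233) = (92730 + (38 - 72020))*284861 = (92730 - 71982)*284861 = 20748*284861 = 5910296028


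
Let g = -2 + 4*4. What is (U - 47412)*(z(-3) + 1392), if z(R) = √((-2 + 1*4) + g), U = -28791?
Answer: -106379388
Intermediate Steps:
g = 14 (g = -2 + 16 = 14)
z(R) = 4 (z(R) = √((-2 + 1*4) + 14) = √((-2 + 4) + 14) = √(2 + 14) = √16 = 4)
(U - 47412)*(z(-3) + 1392) = (-28791 - 47412)*(4 + 1392) = -76203*1396 = -106379388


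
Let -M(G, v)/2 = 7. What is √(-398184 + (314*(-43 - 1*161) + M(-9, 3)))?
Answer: I*√462254 ≈ 679.89*I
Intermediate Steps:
M(G, v) = -14 (M(G, v) = -2*7 = -14)
√(-398184 + (314*(-43 - 1*161) + M(-9, 3))) = √(-398184 + (314*(-43 - 1*161) - 14)) = √(-398184 + (314*(-43 - 161) - 14)) = √(-398184 + (314*(-204) - 14)) = √(-398184 + (-64056 - 14)) = √(-398184 - 64070) = √(-462254) = I*√462254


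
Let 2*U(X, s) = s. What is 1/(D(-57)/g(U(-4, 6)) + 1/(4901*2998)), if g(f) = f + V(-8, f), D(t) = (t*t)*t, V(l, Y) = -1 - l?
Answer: -36732995/680269354301 ≈ -5.3998e-5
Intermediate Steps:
U(X, s) = s/2
D(t) = t³ (D(t) = t²*t = t³)
g(f) = 7 + f (g(f) = f + (-1 - 1*(-8)) = f + (-1 + 8) = f + 7 = 7 + f)
1/(D(-57)/g(U(-4, 6)) + 1/(4901*2998)) = 1/((-57)³/(7 + (½)*6) + 1/(4901*2998)) = 1/(-185193/(7 + 3) + (1/4901)*(1/2998)) = 1/(-185193/10 + 1/14693198) = 1/(-680269354301/36732995) = -36732995/680269354301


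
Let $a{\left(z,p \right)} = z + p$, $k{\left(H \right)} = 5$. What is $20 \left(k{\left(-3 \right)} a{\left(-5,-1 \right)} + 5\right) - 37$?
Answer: $-537$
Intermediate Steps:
$a{\left(z,p \right)} = p + z$
$20 \left(k{\left(-3 \right)} a{\left(-5,-1 \right)} + 5\right) - 37 = 20 \left(5 \left(-1 - 5\right) + 5\right) - 37 = 20 \left(5 \left(-6\right) + 5\right) - 37 = 20 \left(-30 + 5\right) - 37 = 20 \left(-25\right) - 37 = -500 - 37 = -537$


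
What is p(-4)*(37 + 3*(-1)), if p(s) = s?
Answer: -136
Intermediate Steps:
p(-4)*(37 + 3*(-1)) = -4*(37 + 3*(-1)) = -4*(37 - 3) = -4*34 = -136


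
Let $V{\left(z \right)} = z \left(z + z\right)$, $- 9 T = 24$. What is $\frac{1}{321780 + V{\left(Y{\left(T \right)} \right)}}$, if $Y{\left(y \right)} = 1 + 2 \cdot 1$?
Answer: $\frac{1}{321798} \approx 3.1075 \cdot 10^{-6}$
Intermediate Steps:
$T = - \frac{8}{3}$ ($T = \left(- \frac{1}{9}\right) 24 = - \frac{8}{3} \approx -2.6667$)
$Y{\left(y \right)} = 3$ ($Y{\left(y \right)} = 1 + 2 = 3$)
$V{\left(z \right)} = 2 z^{2}$ ($V{\left(z \right)} = z 2 z = 2 z^{2}$)
$\frac{1}{321780 + V{\left(Y{\left(T \right)} \right)}} = \frac{1}{321780 + 2 \cdot 3^{2}} = \frac{1}{321780 + 2 \cdot 9} = \frac{1}{321780 + 18} = \frac{1}{321798}$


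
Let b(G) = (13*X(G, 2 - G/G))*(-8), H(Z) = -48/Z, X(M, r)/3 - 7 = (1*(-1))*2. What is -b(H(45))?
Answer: 1560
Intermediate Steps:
X(M, r) = 15 (X(M, r) = 21 + 3*((1*(-1))*2) = 21 + 3*(-1*2) = 21 + 3*(-2) = 21 - 6 = 15)
b(G) = -1560 (b(G) = (13*15)*(-8) = 195*(-8) = -1560)
-b(H(45)) = -1*(-1560) = 1560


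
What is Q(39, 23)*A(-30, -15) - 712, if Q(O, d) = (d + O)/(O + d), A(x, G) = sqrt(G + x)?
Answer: -712 + 3*I*sqrt(5) ≈ -712.0 + 6.7082*I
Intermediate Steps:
Q(O, d) = 1 (Q(O, d) = (O + d)/(O + d) = 1)
Q(39, 23)*A(-30, -15) - 712 = 1*sqrt(-15 - 30) - 712 = 1*sqrt(-45) - 712 = 1*(3*I*sqrt(5)) - 712 = 3*I*sqrt(5) - 712 = -712 + 3*I*sqrt(5)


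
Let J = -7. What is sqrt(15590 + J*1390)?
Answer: 2*sqrt(1465) ≈ 76.551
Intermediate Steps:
sqrt(15590 + J*1390) = sqrt(15590 - 7*1390) = sqrt(15590 - 9730) = sqrt(5860) = 2*sqrt(1465)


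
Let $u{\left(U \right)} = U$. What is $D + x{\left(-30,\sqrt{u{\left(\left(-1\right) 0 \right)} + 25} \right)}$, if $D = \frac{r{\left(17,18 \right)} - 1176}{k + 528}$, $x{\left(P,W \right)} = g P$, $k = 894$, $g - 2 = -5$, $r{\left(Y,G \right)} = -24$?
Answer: $\frac{21130}{237} \approx 89.156$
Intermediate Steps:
$g = -3$ ($g = 2 - 5 = -3$)
$x{\left(P,W \right)} = - 3 P$
$D = - \frac{200}{237}$ ($D = \frac{-24 - 1176}{894 + 528} = - \frac{1200}{1422} = \left(-1200\right) \frac{1}{1422} = - \frac{200}{237} \approx -0.84388$)
$D + x{\left(-30,\sqrt{u{\left(\left(-1\right) 0 \right)} + 25} \right)} = - \frac{200}{237} - -90 = - \frac{200}{237} + 90 = \frac{21130}{237}$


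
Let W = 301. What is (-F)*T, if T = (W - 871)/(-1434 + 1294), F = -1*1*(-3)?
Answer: -171/14 ≈ -12.214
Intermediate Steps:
F = 3 (F = -1*(-3) = 3)
T = 57/14 (T = (301 - 871)/(-1434 + 1294) = -570/(-140) = -570*(-1/140) = 57/14 ≈ 4.0714)
(-F)*T = -1*3*(57/14) = -3*57/14 = -171/14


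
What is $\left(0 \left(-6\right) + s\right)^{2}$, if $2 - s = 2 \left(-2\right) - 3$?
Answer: $81$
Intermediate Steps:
$s = 9$ ($s = 2 - \left(2 \left(-2\right) - 3\right) = 2 - \left(-4 - 3\right) = 2 - -7 = 2 + 7 = 9$)
$\left(0 \left(-6\right) + s\right)^{2} = \left(0 \left(-6\right) + 9\right)^{2} = \left(0 + 9\right)^{2} = 9^{2} = 81$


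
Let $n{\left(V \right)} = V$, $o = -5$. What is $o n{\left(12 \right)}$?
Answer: $-60$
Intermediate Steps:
$o n{\left(12 \right)} = \left(-5\right) 12 = -60$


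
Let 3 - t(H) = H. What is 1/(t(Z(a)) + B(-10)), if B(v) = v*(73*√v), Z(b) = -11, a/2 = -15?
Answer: 7/2664598 + 365*I*√10/2664598 ≈ 2.627e-6 + 0.00043317*I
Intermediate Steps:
a = -30 (a = 2*(-15) = -30)
t(H) = 3 - H
B(v) = 73*v^(3/2)
1/(t(Z(a)) + B(-10)) = 1/((3 - 1*(-11)) + 73*(-10)^(3/2)) = 1/((3 + 11) + 73*(-10*I*√10)) = 1/(14 - 730*I*√10)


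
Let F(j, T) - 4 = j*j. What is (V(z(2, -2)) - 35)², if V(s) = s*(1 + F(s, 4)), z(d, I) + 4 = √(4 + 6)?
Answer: 96811 - 30114*√10 ≈ 1582.2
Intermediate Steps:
F(j, T) = 4 + j² (F(j, T) = 4 + j*j = 4 + j²)
z(d, I) = -4 + √10 (z(d, I) = -4 + √(4 + 6) = -4 + √10)
V(s) = s*(5 + s²) (V(s) = s*(1 + (4 + s²)) = s*(5 + s²))
(V(z(2, -2)) - 35)² = ((-4 + √10)*(5 + (-4 + √10)²) - 35)² = (-35 + (-4 + √10)*(5 + (-4 + √10)²))²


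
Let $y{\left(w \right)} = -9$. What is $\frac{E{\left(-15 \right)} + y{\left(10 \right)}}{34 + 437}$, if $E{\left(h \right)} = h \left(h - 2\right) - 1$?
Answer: $\frac{245}{471} \approx 0.52017$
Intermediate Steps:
$E{\left(h \right)} = -1 + h \left(-2 + h\right)$ ($E{\left(h \right)} = h \left(-2 + h\right) - 1 = -1 + h \left(-2 + h\right)$)
$\frac{E{\left(-15 \right)} + y{\left(10 \right)}}{34 + 437} = \frac{\left(-1 + \left(-15\right)^{2} - -30\right) - 9}{34 + 437} = \frac{\left(-1 + 225 + 30\right) - 9}{471} = \left(254 - 9\right) \frac{1}{471} = 245 \cdot \frac{1}{471} = \frac{245}{471}$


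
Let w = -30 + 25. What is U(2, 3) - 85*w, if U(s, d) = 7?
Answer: 432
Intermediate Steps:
w = -5
U(2, 3) - 85*w = 7 - 85*(-5) = 7 + 425 = 432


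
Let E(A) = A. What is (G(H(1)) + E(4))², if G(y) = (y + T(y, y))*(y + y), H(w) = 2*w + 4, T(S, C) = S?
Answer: 21904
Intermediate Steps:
H(w) = 4 + 2*w
G(y) = 4*y² (G(y) = (y + y)*(y + y) = (2*y)*(2*y) = 4*y²)
(G(H(1)) + E(4))² = (4*(4 + 2*1)² + 4)² = (4*(4 + 2)² + 4)² = (4*6² + 4)² = (4*36 + 4)² = (144 + 4)² = 148² = 21904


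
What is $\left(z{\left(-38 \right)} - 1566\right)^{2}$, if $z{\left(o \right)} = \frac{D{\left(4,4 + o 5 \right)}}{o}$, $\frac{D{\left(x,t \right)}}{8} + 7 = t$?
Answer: $\frac{839956324}{361} \approx 2.3267 \cdot 10^{6}$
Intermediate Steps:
$D{\left(x,t \right)} = -56 + 8 t$
$z{\left(o \right)} = \frac{-24 + 40 o}{o}$ ($z{\left(o \right)} = \frac{-56 + 8 \left(4 + o 5\right)}{o} = \frac{-56 + 8 \left(4 + 5 o\right)}{o} = \frac{-56 + \left(32 + 40 o\right)}{o} = \frac{-24 + 40 o}{o}$)
$\left(z{\left(-38 \right)} - 1566\right)^{2} = \left(\left(40 - \frac{24}{-38}\right) - 1566\right)^{2} = \left(\left(40 - - \frac{12}{19}\right) - 1566\right)^{2} = \left(\left(40 + \frac{12}{19}\right) - 1566\right)^{2} = \left(\frac{772}{19} - 1566\right)^{2} = \left(- \frac{28982}{19}\right)^{2} = \frac{839956324}{361}$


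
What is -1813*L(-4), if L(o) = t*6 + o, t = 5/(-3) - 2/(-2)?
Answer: 14504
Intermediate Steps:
t = -⅔ (t = 5*(-⅓) - 2*(-½) = -5/3 + 1 = -⅔ ≈ -0.66667)
L(o) = -4 + o (L(o) = -⅔*6 + o = -4 + o)
-1813*L(-4) = -1813*(-4 - 4) = -1813*(-8) = 14504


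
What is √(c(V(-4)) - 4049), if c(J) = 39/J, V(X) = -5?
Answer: 2*I*√25355/5 ≈ 63.693*I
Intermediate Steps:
√(c(V(-4)) - 4049) = √(39/(-5) - 4049) = √(39*(-⅕) - 4049) = √(-39/5 - 4049) = √(-20284/5) = 2*I*√25355/5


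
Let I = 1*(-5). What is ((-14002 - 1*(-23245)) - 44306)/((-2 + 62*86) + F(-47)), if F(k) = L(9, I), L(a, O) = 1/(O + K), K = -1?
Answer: -210378/31979 ≈ -6.5786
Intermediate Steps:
I = -5
L(a, O) = 1/(-1 + O) (L(a, O) = 1/(O - 1) = 1/(-1 + O))
F(k) = -⅙ (F(k) = 1/(-1 - 5) = 1/(-6) = -⅙)
((-14002 - 1*(-23245)) - 44306)/((-2 + 62*86) + F(-47)) = ((-14002 - 1*(-23245)) - 44306)/((-2 + 62*86) - ⅙) = ((-14002 + 23245) - 44306)/((-2 + 5332) - ⅙) = (9243 - 44306)/(5330 - ⅙) = -35063/31979/6 = -35063*6/31979 = -210378/31979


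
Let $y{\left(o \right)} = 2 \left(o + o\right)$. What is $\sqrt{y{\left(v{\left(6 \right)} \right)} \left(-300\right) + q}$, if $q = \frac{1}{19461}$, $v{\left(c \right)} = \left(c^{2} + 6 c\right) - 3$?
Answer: $\frac{i \sqrt{31358887119339}}{19461} \approx 287.75 i$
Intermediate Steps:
$v{\left(c \right)} = -3 + c^{2} + 6 c$
$q = \frac{1}{19461} \approx 5.1385 \cdot 10^{-5}$
$y{\left(o \right)} = 4 o$ ($y{\left(o \right)} = 2 \cdot 2 o = 4 o$)
$\sqrt{y{\left(v{\left(6 \right)} \right)} \left(-300\right) + q} = \sqrt{4 \left(-3 + 6^{2} + 6 \cdot 6\right) \left(-300\right) + \frac{1}{19461}} = \sqrt{4 \left(-3 + 36 + 36\right) \left(-300\right) + \frac{1}{19461}} = \sqrt{4 \cdot 69 \left(-300\right) + \frac{1}{19461}} = \sqrt{276 \left(-300\right) + \frac{1}{19461}} = \sqrt{-82800 + \frac{1}{19461}} = \sqrt{- \frac{1611370799}{19461}} = \frac{i \sqrt{31358887119339}}{19461}$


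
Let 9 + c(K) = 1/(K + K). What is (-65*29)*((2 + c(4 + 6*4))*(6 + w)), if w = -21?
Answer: -11055525/56 ≈ -1.9742e+5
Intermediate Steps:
c(K) = -9 + 1/(2*K) (c(K) = -9 + 1/(K + K) = -9 + 1/(2*K))
(-65*29)*((2 + c(4 + 6*4))*(6 + w)) = (-65*29)*((2 + (-9 + 1/(2*(4 + 6*4))))*(6 - 21)) = -1885*(2 + (-9 + 1/(2*(4 + 24))))*(-15) = -1885*(2 + (-9 + (1/2)/28))*(-15) = -1885*(2 + (-9 + (1/2)*(1/28)))*(-15) = -1885*(2 + (-9 + 1/56))*(-15) = -1885*(2 - 503/56)*(-15) = -(-737035)*(-15)/56 = -1885*5865/56 = -11055525/56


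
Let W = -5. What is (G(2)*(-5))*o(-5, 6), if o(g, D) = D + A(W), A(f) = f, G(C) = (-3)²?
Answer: -45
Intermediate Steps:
G(C) = 9
o(g, D) = -5 + D (o(g, D) = D - 5 = -5 + D)
(G(2)*(-5))*o(-5, 6) = (9*(-5))*(-5 + 6) = -45*1 = -45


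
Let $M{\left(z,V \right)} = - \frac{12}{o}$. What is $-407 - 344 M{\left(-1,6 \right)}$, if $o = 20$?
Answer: $- \frac{1003}{5} \approx -200.6$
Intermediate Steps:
$M{\left(z,V \right)} = - \frac{3}{5}$ ($M{\left(z,V \right)} = - \frac{12}{20} = \left(-12\right) \frac{1}{20} = - \frac{3}{5}$)
$-407 - 344 M{\left(-1,6 \right)} = -407 - - \frac{1032}{5} = -407 + \frac{1032}{5} = - \frac{1003}{5}$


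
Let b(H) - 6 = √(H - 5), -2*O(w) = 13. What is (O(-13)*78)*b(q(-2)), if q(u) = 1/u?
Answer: -3042 - 507*I*√22/2 ≈ -3042.0 - 1189.0*I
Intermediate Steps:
O(w) = -13/2 (O(w) = -½*13 = -13/2)
b(H) = 6 + √(-5 + H) (b(H) = 6 + √(H - 5) = 6 + √(-5 + H))
(O(-13)*78)*b(q(-2)) = (-13/2*78)*(6 + √(-5 + 1/(-2))) = -507*(6 + √(-5 - ½)) = -507*(6 + √(-11/2)) = -507*(6 + I*√22/2) = -3042 - 507*I*√22/2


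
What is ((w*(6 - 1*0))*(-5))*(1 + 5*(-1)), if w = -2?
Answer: -240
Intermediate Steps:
((w*(6 - 1*0))*(-5))*(1 + 5*(-1)) = (-2*(6 - 1*0)*(-5))*(1 + 5*(-1)) = (-2*(6 + 0)*(-5))*(1 - 5) = (-2*6*(-5))*(-4) = -12*(-5)*(-4) = 60*(-4) = -240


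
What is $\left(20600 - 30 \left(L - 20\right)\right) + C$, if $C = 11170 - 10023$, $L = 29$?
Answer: $21477$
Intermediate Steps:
$C = 1147$ ($C = 11170 - 10023 = 1147$)
$\left(20600 - 30 \left(L - 20\right)\right) + C = \left(20600 - 30 \left(29 - 20\right)\right) + 1147 = \left(20600 - 270\right) + 1147 = 20330 + 1147 = 21477$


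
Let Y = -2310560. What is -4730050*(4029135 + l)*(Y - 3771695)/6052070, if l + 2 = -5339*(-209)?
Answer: 779041840483813400/31853 ≈ 2.4457e+13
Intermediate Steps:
l = 1115849 (l = -2 - 5339*(-209) = -2 + 1115851 = 1115849)
-4730050*(4029135 + l)*(Y - 3771695)/6052070 = -4730050*(-2310560 - 3771695)*(4029135 + 1115849)/6052070 = -4730050/(6052070/((-6082255*5144984))) = -4730050/(6052070/(-31293104658920)) = -4730050/(6052070*(-1/31293104658920)) = -4730050/(-605207/3129310465892) = -4730050*(-3129310465892/605207) = 779041840483813400/31853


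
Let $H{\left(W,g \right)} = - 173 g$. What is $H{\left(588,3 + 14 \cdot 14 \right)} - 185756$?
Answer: $-220183$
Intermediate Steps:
$H{\left(588,3 + 14 \cdot 14 \right)} - 185756 = - 173 \left(3 + 14 \cdot 14\right) - 185756 = - 173 \left(3 + 196\right) - 185756 = \left(-173\right) 199 - 185756 = -34427 - 185756 = -220183$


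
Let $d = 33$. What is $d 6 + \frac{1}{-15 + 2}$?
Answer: $\frac{2573}{13} \approx 197.92$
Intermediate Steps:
$d 6 + \frac{1}{-15 + 2} = 33 \cdot 6 + \frac{1}{-15 + 2} = 198 + \frac{1}{-13} = 198 - \frac{1}{13} = \frac{2573}{13}$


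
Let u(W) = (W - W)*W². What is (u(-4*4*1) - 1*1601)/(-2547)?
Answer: 1601/2547 ≈ 0.62858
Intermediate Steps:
u(W) = 0 (u(W) = 0*W² = 0)
(u(-4*4*1) - 1*1601)/(-2547) = (0 - 1*1601)/(-2547) = (0 - 1601)*(-1/2547) = -1601*(-1/2547) = 1601/2547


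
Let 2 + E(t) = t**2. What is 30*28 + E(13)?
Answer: 1007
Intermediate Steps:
E(t) = -2 + t**2
30*28 + E(13) = 30*28 + (-2 + 13**2) = 840 + (-2 + 169) = 840 + 167 = 1007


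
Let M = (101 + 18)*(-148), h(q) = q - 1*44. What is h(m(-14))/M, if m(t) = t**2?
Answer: -38/4403 ≈ -0.0086305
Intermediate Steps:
h(q) = -44 + q (h(q) = q - 44 = -44 + q)
M = -17612 (M = 119*(-148) = -17612)
h(m(-14))/M = (-44 + (-14)**2)/(-17612) = (-44 + 196)*(-1/17612) = 152*(-1/17612) = -38/4403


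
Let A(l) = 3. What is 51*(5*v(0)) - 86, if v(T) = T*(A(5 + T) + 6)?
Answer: -86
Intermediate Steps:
v(T) = 9*T (v(T) = T*(3 + 6) = T*9 = 9*T)
51*(5*v(0)) - 86 = 51*(5*(9*0)) - 86 = 51*(5*0) - 86 = 51*0 - 86 = 0 - 86 = -86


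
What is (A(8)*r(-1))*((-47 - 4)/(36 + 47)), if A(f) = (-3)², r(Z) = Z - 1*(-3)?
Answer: -918/83 ≈ -11.060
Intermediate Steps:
r(Z) = 3 + Z (r(Z) = Z + 3 = 3 + Z)
A(f) = 9
(A(8)*r(-1))*((-47 - 4)/(36 + 47)) = (9*(3 - 1))*((-47 - 4)/(36 + 47)) = (9*2)*(-51/83) = 18*(-51*1/83) = 18*(-51/83) = -918/83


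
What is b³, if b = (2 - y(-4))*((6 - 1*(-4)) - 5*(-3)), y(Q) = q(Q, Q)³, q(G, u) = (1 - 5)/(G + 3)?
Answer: -3723875000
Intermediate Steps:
q(G, u) = -4/(3 + G)
y(Q) = -64/(3 + Q)³ (y(Q) = (-4/(3 + Q))³ = -64/(3 + Q)³)
b = -1550 (b = (2 - (-64)/(3 - 4)³)*((6 - 1*(-4)) - 5*(-3)) = (2 - (-64)/(-1)³)*((6 + 4) + 15) = (2 - (-64)*(-1))*(10 + 15) = (2 - 1*64)*25 = (2 - 64)*25 = -62*25 = -1550)
b³ = (-1550)³ = -3723875000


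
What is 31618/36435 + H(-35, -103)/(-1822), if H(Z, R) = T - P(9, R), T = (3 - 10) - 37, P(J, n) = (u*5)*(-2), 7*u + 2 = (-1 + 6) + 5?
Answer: 4199624/4741755 ≈ 0.88567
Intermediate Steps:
u = 8/7 (u = -2/7 + ((-1 + 6) + 5)/7 = -2/7 + (5 + 5)/7 = -2/7 + (⅐)*10 = -2/7 + 10/7 = 8/7 ≈ 1.1429)
P(J, n) = -80/7 (P(J, n) = ((8/7)*5)*(-2) = (40/7)*(-2) = -80/7)
T = -44 (T = -7 - 37 = -44)
H(Z, R) = -228/7 (H(Z, R) = -44 - 1*(-80/7) = -44 + 80/7 = -228/7)
31618/36435 + H(-35, -103)/(-1822) = 31618/36435 - 228/7/(-1822) = 31618*(1/36435) - 228/7*(-1/1822) = 31618/36435 + 114/6377 = 4199624/4741755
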